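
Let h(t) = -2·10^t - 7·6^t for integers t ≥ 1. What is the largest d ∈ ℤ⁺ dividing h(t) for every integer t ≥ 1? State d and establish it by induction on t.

Computing the first values: h(1) = -62 and h(2) = -452; gcd(-62, -452) = 2, so d ≤ 2.
We prove 2 | -2·10^t - 7·6^t for all t ≥ 1 by induction on t.
Base step (t = 1): h(1) = -62 = 2·(-31), so 2 | h(1).
Inductive step: assume the claim holds for t = k, i.e. 2 | h(k). Then
h(k+1) − 10·h(k) = (-2·10^(k+1) - 7·6^(k+1)) − 10·(-2·10^k - 7·6^k) = (-7)·6^k·(6 − 10) = (28)·6^k. Since 2 | h(k) by the inductive hypothesis, 2 | 10·h(k); and 2 | 28 since 28 = 2·14. Therefore 2 | h(k+1).
Hence, by induction on t, the claim holds for every t ≥ 1.
Therefore the largest such d is 2.

d = 2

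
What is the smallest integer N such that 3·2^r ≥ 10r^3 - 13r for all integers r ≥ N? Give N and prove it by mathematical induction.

At r = 12: 12288 < 17124, so the inequality fails and N ≥ 13. We prove 3·2^r ≥ 10r^3 - 13r for all r ≥ 13.
When r = 13: 3·2^r = 24576 and 10r^3 - 13r = 21801, so 24576 ≥ 21801.
Suppose the result is true for r = j, so 3·2^j ≥ 10j^3 - 13j.
Then 3·2^(j + 1) = 2·(3·2^j) ≥ 2·(10j^3 - 13j).
Also, for j ≥ 13 we have 2·(10j^3 - 13j) ≥ 10(j+1)^3 - 13(j+1), since 2·(10j^3 - 13j) − (10(j+1)^3 - 13(j+1)) = 10j^3 - 30j^2 - 43j + 3, which is nonnegative for all j ≥ 13.
Combining, 3·2^(j + 1) ≥ 10(j+1)^3 - 13(j+1).
This completes the induction.
Hence the smallest such N is 13.

N = 13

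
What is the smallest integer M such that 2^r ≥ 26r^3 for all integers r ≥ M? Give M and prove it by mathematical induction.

M = 17

At r = 16: 65536 < 106496, so the inequality fails and M ≥ 17. We prove 2^r ≥ 26r^3 for all r ≥ 17.
Base step (r = 17): 2^r = 131072 and 26r^3 = 127738, so 131072 ≥ 127738.
Inductive step: assume the claim holds for r = p, so 2^p ≥ 26p^3.
Then 2^(p + 1) = 2·(2^p) ≥ 2·(26p^3).
Also, for p ≥ 17 we have 2·(26p^3) ≥ 26(p+1)^3, since 2 ≥ (1 + 1/p)^3 for all p ≥ 17.
Combining, 2^(p + 1) ≥ 26(p+1)^3.
Hence, by induction on r, the claim holds for every r ≥ 17.
Hence the smallest such M is 17.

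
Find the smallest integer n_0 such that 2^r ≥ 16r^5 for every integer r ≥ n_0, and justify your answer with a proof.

n_0 = 29

At r = 28: 268435456 < 275365888, so the inequality fails and n_0 ≥ 29. We prove 2^r ≥ 16r^5 for all r ≥ 29.
Base step (r = 29): 2^r = 536870912 and 16r^5 = 328178384, so 536870912 ≥ 328178384.
Suppose the result is true for r = j, so 2^j ≥ 16j^5.
Then 2^(j + 1) = 2·(2^j) ≥ 2·(16j^5).
Also, for j ≥ 29 we have 2·(16j^5) ≥ 16(j+1)^5, since 2 ≥ (1 + 1/j)^5 for all j ≥ 29.
Combining, 2^(j + 1) ≥ 16(j+1)^5.
By the principle of mathematical induction, the result holds for all r ≥ 29.
Hence the smallest such n_0 is 29.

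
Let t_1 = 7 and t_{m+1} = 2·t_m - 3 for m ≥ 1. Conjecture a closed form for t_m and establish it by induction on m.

Computing the first terms: t_1 = 7, t_2 = 11, t_3 = 19. This suggests t_m = 2^(m + 1) + 3.
For the base case m = 1: the formula gives 7 = 7 = t_1.
Inductive step: assume the claim holds for m = j, so t_j = 2^(j + 1) + 3.
Then t_{j+1} = 2·t_j - 3 = 2·(2^(j + 1) + 3) - 3 = 2^(j + 2) + 3 = 2^((j+1) + 1) + 3,
which is the claimed formula at m = j+1.
This completes the induction.

t_m = 2^(m + 1) + 3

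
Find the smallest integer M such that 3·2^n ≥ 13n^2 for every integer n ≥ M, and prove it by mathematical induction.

At n = 8: 768 < 832, so the inequality fails and M ≥ 9. We prove 3·2^n ≥ 13n^2 for all n ≥ 9.
Base step (n = 9): 3·2^n = 1536 and 13n^2 = 1053, so 1536 ≥ 1053.
For the inductive step, assume it holds for an arbitrary k ≥ 9, so 3·2^k ≥ 13k^2.
Then 3·2^(k + 1) = 2·(3·2^k) ≥ 2·(13k^2).
Also, for k ≥ 9 we have 2·(13k^2) ≥ 13(k+1)^2, since 2 ≥ (1 + 1/k)^2 for all k ≥ 9.
Combining, 3·2^(k + 1) ≥ 13(k+1)^2.
This completes the induction.
Hence the smallest such M is 9.

M = 9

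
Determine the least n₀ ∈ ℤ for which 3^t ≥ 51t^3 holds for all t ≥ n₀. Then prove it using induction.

n₀ = 10

At t = 9: 19683 < 37179, so the inequality fails and n₀ ≥ 10. We prove 3^t ≥ 51t^3 for all t ≥ 10.
Base case (t = 10): 3^t = 59049 and 51t^3 = 51000, so 59049 ≥ 51000.
Inductive step: assume the claim holds for t = k, so 3^k ≥ 51k^3.
Then 3^(k + 1) = 3·(3^k) ≥ 3·(51k^3).
Also, for k ≥ 10 we have 3·(51k^3) ≥ 51(k+1)^3, since 3 ≥ (1 + 1/k)^3 for all k ≥ 10.
Combining, 3^(k + 1) ≥ 51(k+1)^3.
By induction, the statement is established for all t ≥ 10.
Hence the smallest such n₀ is 10.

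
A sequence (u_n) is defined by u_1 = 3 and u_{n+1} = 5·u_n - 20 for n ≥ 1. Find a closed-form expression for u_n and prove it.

Computing the first terms: u_1 = 3, u_2 = -5, u_3 = -45. This suggests u_n = -2·5^(n - 1) + 5.
When n = 1: the formula gives 3 = 3 = u_1.
Inductive step: assume the claim holds for n = r, so u_r = -2·5^(r - 1) + 5.
Then u_{r+1} = 5·u_r - 20 = 5·(-2·5^(r - 1) + 5) - 20 = -2·5^r + 5 = -2·5^((r+1) - 1) + 5,
which is the claimed formula at n = r+1.
Hence, by induction on n, the claim holds for every n ≥ 1.

u_n = -2·5^(n - 1) + 5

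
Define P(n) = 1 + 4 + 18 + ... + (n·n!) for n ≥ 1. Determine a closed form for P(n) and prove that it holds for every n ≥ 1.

P(n) = (n + 1)n! - 1

We claim P(n) = (n + 1)n! - 1 for all n ≥ 1.
Base case (n = 1): P(1) = 1, and the closed form gives 1. They agree.
For the inductive step, assume it holds for an arbitrary p ≥ 1, so P(p) = (p + 1)p! - 1.
Then P(p+1) = P(p) + ((p + 1)(p + 1)!) = ((p + 1)p! - 1) + ((p + 1)(p + 1)!).
Simplifying, P(p+1) = ((p+1) + 1)(p+1)! - 1,
which is the closed form with n = p+1.
By induction, the statement is established for all n ≥ 1.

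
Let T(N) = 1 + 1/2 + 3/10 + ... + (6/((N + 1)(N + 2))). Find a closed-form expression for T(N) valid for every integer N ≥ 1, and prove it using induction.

T(N) = 3N/(N + 2)

We claim T(N) = 3N/(N + 2) for all N ≥ 1.
When N = 1: T(1) = 1, and the closed form gives 1. They agree.
For the inductive step, assume it holds for an arbitrary k ≥ 1, so T(k) = 3k/(k + 2).
Then T(k+1) = T(k) + (6/((k + 2)(k + 3))) = (3k/(k + 2)) + (6/((k + 2)(k + 3))).
Simplifying, T(k+1) = 3(k + 1)/(k + 3) = 3(k+1)/((k+1) + 2),
which is the closed form with N = k+1.
By the principle of mathematical induction, the result holds for all N ≥ 1.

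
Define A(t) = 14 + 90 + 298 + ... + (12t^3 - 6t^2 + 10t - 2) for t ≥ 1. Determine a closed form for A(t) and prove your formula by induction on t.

A(t) = t(3t^3 + 4t^2 + 5t + 2)

We claim A(t) = t(3t^3 + 4t^2 + 5t + 2) for all t ≥ 1.
For the base case t = 1: A(1) = 14, and the closed form gives 14. They agree.
Inductive step: suppose the statement holds for some i ≥ 1, so A(i) = i(3i^3 + 4i^2 + 5i + 2).
Then A(i+1) = A(i) + (12i^3 + 30i^2 + 34i + 14) = (i(3i^3 + 4i^2 + 5i + 2)) + (12i^3 + 30i^2 + 34i + 14).
Simplifying, A(i+1) = (i + 1)(3i^3 + 13i^2 + 22i + 14) = (i+1)(3(i+1)^3 + 4(i+1)^2 + 5(i+1) + 2),
which is the closed form with t = i+1.
By the principle of mathematical induction, the result holds for all t ≥ 1.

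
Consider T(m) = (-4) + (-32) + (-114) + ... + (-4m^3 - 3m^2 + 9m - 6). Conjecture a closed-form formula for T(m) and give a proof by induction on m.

We claim T(m) = -m(m^3 + 3m^2 - 2m + 2) for all m ≥ 1.
Base case (m = 1): T(1) = -4, and the closed form gives -4. They agree.
Inductive step: suppose the statement holds for some k ≥ 1, so T(k) = k(-k^3 - 3k^2 + 2k - 2).
Then T(k+1) = T(k) + (-4k^3 - 15k^2 - 9k - 4) = (k(-k^3 - 3k^2 + 2k - 2)) + (-4k^3 - 15k^2 - 9k - 4).
Simplifying, T(k+1) = -(k + 1)(k^3 + 6k^2 + 7k + 4) = -(k+1)((k+1)^3 + 3(k+1)^2 - 2(k+1) + 2),
which is the closed form with m = k+1.
This completes the induction.

T(m) = -m(m^3 + 3m^2 - 2m + 2)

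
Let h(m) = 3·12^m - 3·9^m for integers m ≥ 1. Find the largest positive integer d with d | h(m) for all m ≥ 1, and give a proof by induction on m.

d = 9

Computing the first values: h(1) = 9 and h(2) = 189; gcd(9, 189) = 9, so d ≤ 9.
We prove 9 | 3·12^m - 3·9^m for all m ≥ 1 by induction on m.
Base case (m = 1): h(1) = 9 = 9·(1), so 9 | h(1).
Suppose the result is true for m = k, i.e. 9 | h(k). Then
h(k+1) − 12·h(k) = (3·12^(k+1) - 3·9^(k+1)) − 12·(3·12^k - 3·9^k) = (-3)·9^k·(9 − 12) = (9)·9^k. Since 9 | h(k) by the inductive hypothesis, 9 | 12·h(k); and 9 | 9 since 9 = 9·1. Therefore 9 | h(k+1).
By induction, the statement is established for all m ≥ 1.
Therefore the largest such d is 9.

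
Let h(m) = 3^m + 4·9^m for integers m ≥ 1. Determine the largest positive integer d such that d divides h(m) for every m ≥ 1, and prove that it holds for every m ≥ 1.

Computing the first values: h(1) = 39 and h(2) = 333; gcd(39, 333) = 3, so d ≤ 3.
We prove 3 | 3^m + 4·9^m for all m ≥ 1 by induction on m.
For the base case m = 1: h(1) = 39 = 3·(13), so 3 | h(1).
Inductive step: assume the claim holds for m = j, i.e. 3 | h(j). Then
h(j+1) − 9·h(j) = (3^(j+1) + 4·9^(j+1)) − 9·(3^j + 4·9^j) = (1)·3^j·(3 − 9) = (-6)·3^j. Since 3 | h(j) by the inductive hypothesis, 3 | 9·h(j); and 3 | -6 since -6 = 3·-2. Therefore 3 | h(j+1).
Hence, by induction on m, the claim holds for every m ≥ 1.
Therefore the largest such d is 3.

d = 3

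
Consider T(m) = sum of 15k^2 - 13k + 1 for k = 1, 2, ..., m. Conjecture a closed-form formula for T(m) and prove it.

T(m) = m(5m^2 + m - 3)

We claim T(m) = m(5m^2 + m - 3) for all m ≥ 1.
Base step (m = 1): T(1) = 3, and the closed form gives 3. They agree.
Suppose the result is true for m = k, so T(k) = k(5k^2 + k - 3).
Then T(k+1) = T(k) + (15k^2 + 17k + 3) = (k(5k^2 + k - 3)) + (15k^2 + 17k + 3).
Simplifying, T(k+1) = (k + 1)(5k^2 + 11k + 3) = (k+1)(5(k+1)^2 + (k+1) - 3),
which is the closed form with m = k+1.
Hence, by induction on m, the claim holds for every m ≥ 1.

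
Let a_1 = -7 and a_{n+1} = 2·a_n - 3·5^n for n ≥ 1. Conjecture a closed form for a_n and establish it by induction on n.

Computing the first terms: a_1 = -7, a_2 = -29, a_3 = -133. This suggests a_n = -2^n - 5^n.
For the base case n = 1: the formula gives -7 = -7 = a_1.
For the inductive step, assume it holds for an arbitrary j ≥ 1, so a_j = -2^j - 5^j.
Then a_{j+1} = 2·a_j - 3·5^j = 2·(-2^j - 5^j) - 3·5^j = -2^(j + 1) - 5^(j + 1),
which is the claimed formula at n = j+1.
By induction, the statement is established for all n ≥ 1.

a_n = -2^n - 5^n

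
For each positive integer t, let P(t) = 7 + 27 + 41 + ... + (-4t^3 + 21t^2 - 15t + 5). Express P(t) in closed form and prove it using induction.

We claim P(t) = -t(t^3 - 5t^2 - 2t - 1) for all t ≥ 1.
For the base case t = 1: P(1) = 7, and the closed form gives 7. They agree.
Suppose the result is true for t = j, so P(j) = j(-j^3 + 5j^2 + 2j + 1).
Then P(j+1) = P(j) + (-4j^3 + 9j^2 + 15j + 7) = (j(-j^3 + 5j^2 + 2j + 1)) + (-4j^3 + 9j^2 + 15j + 7).
Simplifying, P(j+1) = -(j + 1)(j^3 - 2j^2 - 9j - 7) = -(j+1)((j+1)^3 - 5(j+1)^2 - 2(j+1) - 1),
which is the closed form with t = j+1.
By the principle of mathematical induction, the result holds for all t ≥ 1.

P(t) = -t(t^3 - 5t^2 - 2t - 1)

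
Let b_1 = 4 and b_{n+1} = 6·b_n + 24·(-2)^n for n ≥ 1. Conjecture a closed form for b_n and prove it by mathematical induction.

b_n = -3(-2)^n - 2·6^(n - 1)

Computing the first terms: b_1 = 4, b_2 = -24, b_3 = -48. This suggests b_n = -3(-2)^n - 2·6^(n - 1).
For the base case n = 1: the formula gives 4 = 4 = b_1.
Inductive step: suppose the statement holds for some k ≥ 1, so b_k = -3(-2)^k - 2·6^(k - 1).
Then b_{k+1} = 6·b_k + 24·(-2)^k = 6·(-3(-2)^k - 2·6^(k - 1)) + 24·(-2)^k = -3(-2)^(k + 1) - 2·6^k = -3(-2)^(k+1) - 2·6^((k+1) - 1),
which is the claimed formula at n = k+1.
By the principle of mathematical induction, the result holds for all n ≥ 1.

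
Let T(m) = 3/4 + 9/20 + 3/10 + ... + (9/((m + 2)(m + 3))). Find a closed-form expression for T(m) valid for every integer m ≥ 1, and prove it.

We claim T(m) = 3m/(m + 3) for all m ≥ 1.
Base step (m = 1): T(1) = 3/4, and the closed form gives 3/4. They agree.
Inductive step: suppose the statement holds for some j ≥ 1, so T(j) = 3j/(j + 3).
Then T(j+1) = T(j) + (9/((j + 3)(j + 4))) = (3j/(j + 3)) + (9/((j + 3)(j + 4))).
Simplifying, T(j+1) = 3(j + 1)/(j + 4) = 3(j+1)/((j+1) + 3),
which is the closed form with m = j+1.
By induction, the statement is established for all m ≥ 1.

T(m) = 3m/(m + 3)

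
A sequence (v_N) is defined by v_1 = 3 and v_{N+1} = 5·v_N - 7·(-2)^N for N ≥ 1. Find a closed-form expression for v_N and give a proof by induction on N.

v_N = (-2)^N + 5^N

Computing the first terms: v_1 = 3, v_2 = 29, v_3 = 117. This suggests v_N = (-2)^N + 5^N.
Base case (N = 1): the formula gives 3 = 3 = v_1.
Suppose the result is true for N = i, so v_i = (-2)^i + 5^i.
Then v_{i+1} = 5·v_i - 7·(-2)^i = 5·((-2)^i + 5^i) - 7·(-2)^i = (-2)^(i + 1) + 5^(i + 1),
which is the claimed formula at N = i+1.
By the principle of mathematical induction, the result holds for all N ≥ 1.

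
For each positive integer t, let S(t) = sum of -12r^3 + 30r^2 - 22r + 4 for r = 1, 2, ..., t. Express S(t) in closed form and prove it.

S(t) = -t(t - 1)^2·(3t + 2)

We claim S(t) = -t(t - 1)^2·(3t + 2) for all t ≥ 1.
Base step (t = 1): S(1) = 0, and the closed form gives 0. They agree.
Suppose the result is true for t = r, so S(r) = r(-3r^3 + 4r^2 + r - 2).
Then S(r+1) = S(r) + (2r(-6r^2 - 3r + 1)) = (r(-3r^3 + 4r^2 + r - 2)) + (2r(-6r^2 - 3r + 1)).
Simplifying, S(r+1) = -r^2·(r + 1)(3r + 5) = -(r+1)((r+1) - 1)^2·(3(r+1) + 2),
which is the closed form with t = r+1.
Hence, by induction on t, the claim holds for every t ≥ 1.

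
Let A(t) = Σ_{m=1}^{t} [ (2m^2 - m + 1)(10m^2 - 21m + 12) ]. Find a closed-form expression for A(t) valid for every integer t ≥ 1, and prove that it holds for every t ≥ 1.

A(t) = t(4t^4 - 3t^3 - t^2 - 2t + 4)

We claim A(t) = t(4t^4 - 3t^3 - t^2 - 2t + 4) for all t ≥ 1.
Base step (t = 1): A(1) = 2, and the closed form gives 2. They agree.
For the inductive step, assume it holds for an arbitrary m ≥ 1, so A(m) = m(4m^4 - 3m^3 - m^2 - 2m + 4).
Then A(m+1) = A(m) + (20m^4 + 28m^3 + 19m^2 + m + 2) = (m(4m^4 - 3m^3 - m^2 - 2m + 4)) + (20m^4 + 28m^3 + 19m^2 + m + 2).
Simplifying, A(m+1) = (m + 1)(4m^4 + 13m^3 + 14m^2 + 3m + 2) = (m+1)(4(m+1)^4 - 3(m+1)^3 - (m+1)^2 - 2(m+1) + 4),
which is the closed form with t = m+1.
By induction, the statement is established for all t ≥ 1.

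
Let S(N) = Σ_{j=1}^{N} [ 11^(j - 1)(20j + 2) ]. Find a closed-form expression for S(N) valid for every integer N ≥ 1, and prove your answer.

We claim S(N) = 2·11^N·N for all N ≥ 1.
Base step (N = 1): S(1) = 22, and the closed form gives 22. They agree.
Inductive step: suppose the statement holds for some j ≥ 1, so S(j) = 2·11^j·j.
Then S(j+1) = S(j) + (11^j(20j + 22)) = (2·11^j·j) + (11^j(20j + 22)).
Simplifying, S(j+1) = 22·11^j(j + 1) = 2·11^(j+1)·(j+1),
which is the closed form with N = j+1.
By induction, the statement is established for all N ≥ 1.

S(N) = 2·11^N·N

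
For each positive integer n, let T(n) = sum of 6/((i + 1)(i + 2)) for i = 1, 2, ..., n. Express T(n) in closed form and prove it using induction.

T(n) = 3n/(n + 2)

We claim T(n) = 3n/(n + 2) for all n ≥ 1.
Base step (n = 1): T(1) = 1, and the closed form gives 1. They agree.
Suppose the result is true for n = i, so T(i) = 3i/(i + 2).
Then T(i+1) = T(i) + (6/((i + 2)(i + 3))) = (3i/(i + 2)) + (6/((i + 2)(i + 3))).
Simplifying, T(i+1) = 3(i + 1)/(i + 3) = 3(i+1)/((i+1) + 2),
which is the closed form with n = i+1.
By the principle of mathematical induction, the result holds for all n ≥ 1.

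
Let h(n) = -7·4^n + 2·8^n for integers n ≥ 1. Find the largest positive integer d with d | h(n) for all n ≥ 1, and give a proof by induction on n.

d = 4

Computing the first values: h(1) = -12 and h(2) = 16; gcd(-12, 16) = 4, so d ≤ 4.
We prove 4 | -7·4^n + 2·8^n for all n ≥ 1 by induction on n.
Base step (n = 1): h(1) = -12 = 4·(-3), so 4 | h(1).
For the inductive step, assume it holds for an arbitrary r ≥ 1, i.e. 4 | h(r). Then
h(r+1) − 8·h(r) = (-7·4^(r+1) + 2·8^(r+1)) − 8·(-7·4^r + 2·8^r) = (-7)·4^r·(4 − 8) = (28)·4^r. Since 4 | h(r) by the inductive hypothesis, 4 | 8·h(r); and 4 | 28 since 28 = 4·7. Therefore 4 | h(r+1).
By the principle of mathematical induction, the result holds for all n ≥ 1.
Therefore the largest such d is 4.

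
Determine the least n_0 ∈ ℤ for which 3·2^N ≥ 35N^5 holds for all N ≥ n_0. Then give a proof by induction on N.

At N = 27: 402653184 < 502211745, so the inequality fails and n_0 ≥ 28. We prove 3·2^N ≥ 35N^5 for all N ≥ 28.
Base case (N = 28): 3·2^N = 805306368 and 35N^5 = 602362880, so 805306368 ≥ 602362880.
Inductive step: suppose the statement holds for some r ≥ 28, so 3·2^r ≥ 35r^5.
Then 3·2^(r + 1) = 2·(3·2^r) ≥ 2·(35r^5).
Also, for r ≥ 28 we have 2·(35r^5) ≥ 35(r+1)^5, since 2 ≥ (1 + 1/r)^5 for all r ≥ 28.
Combining, 3·2^(r + 1) ≥ 35(r+1)^5.
Hence, by induction on N, the claim holds for every N ≥ 28.
Hence the smallest such n_0 is 28.

n_0 = 28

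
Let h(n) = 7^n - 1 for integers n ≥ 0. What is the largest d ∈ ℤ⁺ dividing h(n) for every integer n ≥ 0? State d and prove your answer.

Computing the first values: h(0) = 0 and h(1) = 6; gcd(0, 6) = 6, so d ≤ 6.
We prove 6 | 7^n - 1 for all n ≥ 0 by induction on n.
Base case (n = 0): h(0) = 0 = 6·(0), so 6 | h(0).
Suppose the result is true for n = k, i.e. 6 | h(k). Then
h(k+1) = 7^(k+1) - 1 = 7·(7^k - 1) + 6 = 7·h(k) + 6. The first term is divisible by 6 by the inductive hypothesis, and 6 is divisible by 6. Hence 6 | h(k+1).
Hence, by induction on n, the claim holds for every n ≥ 0.
Therefore the largest such d is 6.

d = 6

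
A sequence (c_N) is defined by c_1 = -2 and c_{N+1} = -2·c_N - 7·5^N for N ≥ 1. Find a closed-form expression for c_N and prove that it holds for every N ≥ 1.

c_N = 3(-2)^(N - 1) - 5^N

Computing the first terms: c_1 = -2, c_2 = -31, c_3 = -113. This suggests c_N = 3(-2)^(N - 1) - 5^N.
Base case (N = 1): the formula gives -2 = -2 = c_1.
For the inductive step, assume it holds for an arbitrary m ≥ 1, so c_m = 3(-2)^(m - 1) - 5^m.
Then c_{m+1} = -2·c_m - 7·5^m = -2·(3(-2)^(m - 1) - 5^m) - 7·5^m = 3(-2)^m - 5^(m + 1) = 3(-2)^((m+1) - 1) - 5^(m+1),
which is the claimed formula at N = m+1.
Hence, by induction on N, the claim holds for every N ≥ 1.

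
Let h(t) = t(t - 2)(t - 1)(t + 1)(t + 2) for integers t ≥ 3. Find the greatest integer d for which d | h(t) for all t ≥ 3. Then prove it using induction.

Computing the first values: h(3) = 120 and h(4) = 720; gcd(120, 720) = 120, so d ≤ 120.
We prove 120 | t(t - 2)(t - 1)(t + 1)(t + 2) for all t ≥ 3 by induction on t.
For the base case t = 3: h(3) = 120 = 120·(1), so 120 | h(3).
Inductive step: suppose the statement holds for some r ≥ 3, i.e. 120 | h(r). Then
h(r+1) − h(r) = (r-1)·r·(r+1)·(r+2)·(r+3) − (r-2)·(r-1)·r·(r+1)·(r+2) = (r-1)·r·(r+1)·(r+2)·[(r+3) − (r-2)] = 5·(r-1)·r·(r+1)·(r+2). The product of 4 consecutive integers is divisible by (4)! = 24, so h(r+1) − h(r) is divisible by 5·24 = 120. By the inductive hypothesis 120 | h(r), hence 120 | h(r+1).
This completes the induction.
Therefore the largest such d is 120.

d = 120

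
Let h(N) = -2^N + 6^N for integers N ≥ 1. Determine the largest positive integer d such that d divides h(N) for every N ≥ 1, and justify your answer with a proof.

Computing the first values: h(1) = 4 and h(2) = 32; gcd(4, 32) = 4, so d ≤ 4.
We prove 4 | -2^N + 6^N for all N ≥ 1 by induction on N.
Base case (N = 1): h(1) = 4 = 4·(1), so 4 | h(1).
Inductive step: suppose the statement holds for some p ≥ 1, i.e. 4 | h(p). Then
6^{p+1} − 2^{p+1} = 6·6^p − 2·2^p = 6·(6^p − 2^p) + (4)·2^p. The first term is divisible by 4 by the inductive hypothesis, and the second term (4)·2^p is divisible by 4 since 4 | 4. Hence 4 | h(p+1).
By induction, the statement is established for all N ≥ 1.
Therefore the largest such d is 4.

d = 4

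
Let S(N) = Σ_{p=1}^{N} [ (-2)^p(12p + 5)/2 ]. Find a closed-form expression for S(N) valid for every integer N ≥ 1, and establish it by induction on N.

S(N) = (-2)^N(4N + 3) - 3

We claim S(N) = (-2)^N(4N + 3) - 3 for all N ≥ 1.
For the base case N = 1: S(1) = -17, and the closed form gives -17. They agree.
Inductive step: suppose the statement holds for some p ≥ 1, so S(p) = (-2)^p(4p + 3) - 3.
Then S(p+1) = S(p) + ((-2)^p(-12p - 17)) = ((-2)^p(4p + 3) - 3) + ((-2)^p(-12p - 17)).
Simplifying, S(p+1) = -8(-2)^p·p - 14(-2)^p - 3 = (-2)^(p+1)(4(p+1) + 3) - 3,
which is the closed form with N = p+1.
By the principle of mathematical induction, the result holds for all N ≥ 1.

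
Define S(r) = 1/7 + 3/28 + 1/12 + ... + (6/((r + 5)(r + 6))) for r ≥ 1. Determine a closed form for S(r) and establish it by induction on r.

S(r) = r/(r + 6)

We claim S(r) = r/(r + 6) for all r ≥ 1.
Base case (r = 1): S(1) = 1/7, and the closed form gives 1/7. They agree.
Suppose the result is true for r = i, so S(i) = i/(i + 6).
Then S(i+1) = S(i) + (6/((i + 6)(i + 7))) = (i/(i + 6)) + (6/((i + 6)(i + 7))).
Simplifying, S(i+1) = (i + 1)/(i + 7) = (i+1)/((i+1) + 6),
which is the closed form with r = i+1.
By induction, the statement is established for all r ≥ 1.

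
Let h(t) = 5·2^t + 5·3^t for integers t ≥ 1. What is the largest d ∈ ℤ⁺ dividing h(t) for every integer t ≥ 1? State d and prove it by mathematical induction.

d = 5

Computing the first values: h(1) = 25 and h(2) = 65; gcd(25, 65) = 5, so d ≤ 5.
We prove 5 | 5·2^t + 5·3^t for all t ≥ 1 by induction on t.
When t = 1: h(1) = 25 = 5·(5), so 5 | h(1).
Inductive step: assume the claim holds for t = r, i.e. 5 | h(r). Then
h(r+1) − 3·h(r) = (5·2^(r+1) + 5·3^(r+1)) − 3·(5·2^r + 5·3^r) = (5)·2^r·(2 − 3) = (-5)·2^r. Since 5 | h(r) by the inductive hypothesis, 5 | 3·h(r); and 5 | -5 since -5 = 5·-1. Therefore 5 | h(r+1).
Hence, by induction on t, the claim holds for every t ≥ 1.
Therefore the largest such d is 5.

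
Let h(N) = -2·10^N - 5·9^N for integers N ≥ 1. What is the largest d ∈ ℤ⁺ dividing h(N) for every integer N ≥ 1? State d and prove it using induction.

d = 5

Computing the first values: h(1) = -65 and h(2) = -605; gcd(-65, -605) = 5, so d ≤ 5.
We prove 5 | -2·10^N - 5·9^N for all N ≥ 1 by induction on N.
For the base case N = 1: h(1) = -65 = 5·(-13), so 5 | h(1).
Inductive step: suppose the statement holds for some k ≥ 1, i.e. 5 | h(k). Then
h(k+1) − 10·h(k) = (-2·10^(k+1) - 5·9^(k+1)) − 10·(-2·10^k - 5·9^k) = (-5)·9^k·(9 − 10) = (5)·9^k. Since 5 | h(k) by the inductive hypothesis, 5 | 10·h(k); and 5 | 5 since 5 = 5·1. Therefore 5 | h(k+1).
This completes the induction.
Therefore the largest such d is 5.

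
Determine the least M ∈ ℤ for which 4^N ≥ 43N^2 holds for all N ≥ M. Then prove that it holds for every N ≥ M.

At N = 5: 1024 < 1075, so the inequality fails and M ≥ 6. We prove 4^N ≥ 43N^2 for all N ≥ 6.
When N = 6: 4^N = 4096 and 43N^2 = 1548, so 4096 ≥ 1548.
Inductive step: assume the claim holds for N = m, so 4^m ≥ 43m^2.
Then 4^(m + 1) = 4·(4^m) ≥ 4·(43m^2).
Also, for m ≥ 6 we have 4·(43m^2) ≥ 43(m+1)^2, since 4 ≥ (1 + 1/m)^2 for all m ≥ 6.
Combining, 4^(m + 1) ≥ 43(m+1)^2.
By the principle of mathematical induction, the result holds for all N ≥ 6.
Hence the smallest such M is 6.

M = 6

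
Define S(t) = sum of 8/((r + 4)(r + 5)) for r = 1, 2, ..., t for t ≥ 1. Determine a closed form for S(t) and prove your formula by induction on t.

S(t) = 8t/(5(t + 5))

We claim S(t) = 8t/(5(t + 5)) for all t ≥ 1.
Base case (t = 1): S(1) = 4/15, and the closed form gives 4/15. They agree.
Suppose the result is true for t = r, so S(r) = 8r/(5(r + 5)).
Then S(r+1) = S(r) + (8/((r + 5)(r + 6))) = (8r/(5(r + 5))) + (8/((r + 5)(r + 6))).
Simplifying, S(r+1) = 8(r + 1)/(5(r + 6)) = 8(r+1)/(5((r+1) + 5)),
which is the closed form with t = r+1.
This completes the induction.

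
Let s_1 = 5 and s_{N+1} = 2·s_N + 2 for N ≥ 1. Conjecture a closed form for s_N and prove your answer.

s_N = 7·2^(N - 1) - 2

Computing the first terms: s_1 = 5, s_2 = 12, s_3 = 26. This suggests s_N = 7·2^(N - 1) - 2.
For the base case N = 1: the formula gives 5 = 5 = s_1.
For the inductive step, assume it holds for an arbitrary j ≥ 1, so s_j = 7·2^(j - 1) - 2.
Then s_{j+1} = 2·s_j + 2 = 2·(7·2^(j - 1) - 2) + 2 = 7·2^j - 2 = 7·2^((j+1) - 1) - 2,
which is the claimed formula at N = j+1.
Hence, by induction on N, the claim holds for every N ≥ 1.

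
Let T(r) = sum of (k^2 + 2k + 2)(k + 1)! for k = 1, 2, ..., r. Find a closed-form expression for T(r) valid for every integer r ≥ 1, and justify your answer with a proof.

T(r) = (r + 1)(r + 2)! - 2

We claim T(r) = (r + 1)(r + 2)! - 2 for all r ≥ 1.
For the base case r = 1: T(1) = 10, and the closed form gives 10. They agree.
Inductive step: suppose the statement holds for some k ≥ 1, so T(k) = (k + 1)(k + 2)! - 2.
Then T(k+1) = T(k) + ((k^2 + 4k + 5)(k + 2)!) = ((k + 1)(k + 2)! - 2) + ((k^2 + 4k + 5)(k + 2)!).
Simplifying, T(k+1) = ((k+1) + 1)((k+1) + 2)! - 2,
which is the closed form with r = k+1.
Hence, by induction on r, the claim holds for every r ≥ 1.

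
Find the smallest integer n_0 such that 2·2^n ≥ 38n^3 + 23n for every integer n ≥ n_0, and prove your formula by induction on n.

At n = 16: 131072 < 156016, so the inequality fails and n_0 ≥ 17. We prove 2·2^n ≥ 38n^3 + 23n for all n ≥ 17.
When n = 17: 2·2^n = 262144 and 38n^3 + 23n = 187085, so 262144 ≥ 187085.
Inductive step: suppose the statement holds for some m ≥ 17, so 2·2^m ≥ 38m^3 + 23m.
Then 2·2^(m + 1) = 2·(2·2^m) ≥ 2·(38m^3 + 23m).
Also, for m ≥ 17 we have 2·(38m^3 + 23m) ≥ 38(m+1)^3 + 23(m+1), since 2·(38m^3 + 23m) − (38(m+1)^3 + 23(m+1)) = 38m^3 - 114m^2 - 91m - 61, which is nonnegative for all m ≥ 17.
Combining, 2·2^(m + 1) ≥ 38(m+1)^3 + 23(m+1).
By induction, the statement is established for all n ≥ 17.
Hence the smallest such n_0 is 17.

n_0 = 17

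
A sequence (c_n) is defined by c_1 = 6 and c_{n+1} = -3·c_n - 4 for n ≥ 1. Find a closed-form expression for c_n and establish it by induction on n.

c_n = 7(-3)^(n - 1) - 1

Computing the first terms: c_1 = 6, c_2 = -22, c_3 = 62. This suggests c_n = 7(-3)^(n - 1) - 1.
When n = 1: the formula gives 6 = 6 = c_1.
For the inductive step, assume it holds for an arbitrary k ≥ 1, so c_k = 7(-3)^(k - 1) - 1.
Then c_{k+1} = -3·c_k - 4 = -3·(7(-3)^(k - 1) - 1) - 4 = 7(-3)^k - 1 = 7(-3)^((k+1) - 1) - 1,
which is the claimed formula at n = k+1.
By the principle of mathematical induction, the result holds for all n ≥ 1.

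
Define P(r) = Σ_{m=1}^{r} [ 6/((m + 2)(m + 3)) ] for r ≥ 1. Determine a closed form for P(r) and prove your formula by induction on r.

We claim P(r) = 2r/(r + 3) for all r ≥ 1.
For the base case r = 1: P(1) = 1/2, and the closed form gives 1/2. They agree.
For the inductive step, assume it holds for an arbitrary m ≥ 1, so P(m) = 2m/(m + 3).
Then P(m+1) = P(m) + (6/((m + 3)(m + 4))) = (2m/(m + 3)) + (6/((m + 3)(m + 4))).
Simplifying, P(m+1) = 2(m + 1)/(m + 4) = 2(m+1)/((m+1) + 3),
which is the closed form with r = m+1.
This completes the induction.

P(r) = 2r/(r + 3)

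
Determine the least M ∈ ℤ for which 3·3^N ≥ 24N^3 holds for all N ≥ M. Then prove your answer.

M = 8

At N = 7: 6561 < 8232, so the inequality fails and M ≥ 8. We prove 3·3^N ≥ 24N^3 for all N ≥ 8.
Base case (N = 8): 3·3^N = 19683 and 24N^3 = 12288, so 19683 ≥ 12288.
Inductive step: assume the claim holds for N = i, so 3·3^i ≥ 24i^3.
Then 3·3^(i + 1) = 3·(3·3^i) ≥ 3·(24i^3).
Also, for i ≥ 8 we have 3·(24i^3) ≥ 24(i+1)^3, since 3 ≥ (1 + 1/i)^3 for all i ≥ 8.
Combining, 3·3^(i + 1) ≥ 24(i+1)^3.
By induction, the statement is established for all N ≥ 8.
Hence the smallest such M is 8.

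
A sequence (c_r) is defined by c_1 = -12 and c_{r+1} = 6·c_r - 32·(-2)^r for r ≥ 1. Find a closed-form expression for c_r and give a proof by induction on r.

Computing the first terms: c_1 = -12, c_2 = -8, c_3 = -176. This suggests c_r = (-2)^(r + 2) - 4·6^(r - 1).
When r = 1: the formula gives -12 = -12 = c_1.
Inductive step: assume the claim holds for r = i, so c_i = (-2)^(i + 2) - 4·6^(i - 1).
Then c_{i+1} = 6·c_i - 32·(-2)^i = 6·((-2)^(i + 2) - 4·6^(i - 1)) - 32·(-2)^i = (-2)^(i + 3) - 4·6^i = (-2)^((i+1) + 2) - 4·6^((i+1) - 1),
which is the claimed formula at r = i+1.
This completes the induction.

c_r = (-2)^(r + 2) - 4·6^(r - 1)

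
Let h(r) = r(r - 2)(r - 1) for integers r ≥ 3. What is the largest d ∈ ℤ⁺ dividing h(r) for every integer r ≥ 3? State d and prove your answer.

Computing the first values: h(3) = 6 and h(4) = 24; gcd(6, 24) = 6, so d ≤ 6.
We prove 6 | r(r - 2)(r - 1) for all r ≥ 3 by induction on r.
Base case (r = 3): h(3) = 6 = 6·(1), so 6 | h(3).
For the inductive step, assume it holds for an arbitrary m ≥ 3, i.e. 6 | h(m). Then
h(m+1) − h(m) = (m-1)·m·(m+1) − (m-2)·(m-1)·m = (m-1)·m·[(m+1) − (m-2)] = 3·(m-1)·m. The product of 2 consecutive integers is divisible by (2)! = 2, so h(m+1) − h(m) is divisible by 3·2 = 6. By the inductive hypothesis 6 | h(m), hence 6 | h(m+1).
By induction, the statement is established for all r ≥ 3.
Therefore the largest such d is 6.

d = 6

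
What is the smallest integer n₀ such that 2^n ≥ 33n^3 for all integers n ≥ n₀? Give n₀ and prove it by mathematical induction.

At n = 17: 131072 < 162129, so the inequality fails and n₀ ≥ 18. We prove 2^n ≥ 33n^3 for all n ≥ 18.
Base case (n = 18): 2^n = 262144 and 33n^3 = 192456, so 262144 ≥ 192456.
Inductive step: assume the claim holds for n = k, so 2^k ≥ 33k^3.
Then 2^(k + 1) = 2·(2^k) ≥ 2·(33k^3).
Also, for k ≥ 18 we have 2·(33k^3) ≥ 33(k+1)^3, since 2 ≥ (1 + 1/k)^3 for all k ≥ 18.
Combining, 2^(k + 1) ≥ 33(k+1)^3.
By the principle of mathematical induction, the result holds for all n ≥ 18.
Hence the smallest such n₀ is 18.

n₀ = 18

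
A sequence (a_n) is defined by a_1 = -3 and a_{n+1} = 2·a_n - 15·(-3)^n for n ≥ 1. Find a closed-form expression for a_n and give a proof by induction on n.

a_n = -(-3)^(n + 1) + 3·2^n

Computing the first terms: a_1 = -3, a_2 = 39, a_3 = -57. This suggests a_n = -(-3)^(n + 1) + 3·2^n.
When n = 1: the formula gives -3 = -3 = a_1.
For the inductive step, assume it holds for an arbitrary p ≥ 1, so a_p = -(-3)^(p + 1) + 3·2^p.
Then a_{p+1} = 2·a_p - 15·(-3)^p = 2·(-(-3)^(p + 1) + 3·2^p) - 15·(-3)^p = -(-3)^(p + 2) + 3·2^(p + 1) = -(-3)^((p+1) + 1) + 3·2^(p+1),
which is the claimed formula at n = p+1.
Hence, by induction on n, the claim holds for every n ≥ 1.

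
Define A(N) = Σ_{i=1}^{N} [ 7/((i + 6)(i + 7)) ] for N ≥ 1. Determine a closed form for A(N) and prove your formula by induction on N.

We claim A(N) = N/(N + 7) for all N ≥ 1.
Base step (N = 1): A(1) = 1/8, and the closed form gives 1/8. They agree.
Suppose the result is true for N = i, so A(i) = i/(i + 7).
Then A(i+1) = A(i) + (7/((i + 7)(i + 8))) = (i/(i + 7)) + (7/((i + 7)(i + 8))).
Simplifying, A(i+1) = (i + 1)/(i + 8) = (i+1)/((i+1) + 7),
which is the closed form with N = i+1.
By induction, the statement is established for all N ≥ 1.

A(N) = N/(N + 7)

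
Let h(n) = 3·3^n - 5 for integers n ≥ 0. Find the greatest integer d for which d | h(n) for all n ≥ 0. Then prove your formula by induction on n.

Computing the first values: h(0) = -2 and h(1) = 4; gcd(-2, 4) = 2, so d ≤ 2.
We prove 2 | 3·3^n - 5 for all n ≥ 0 by induction on n.
For the base case n = 0: h(0) = -2 = 2·(-1), so 2 | h(0).
Inductive step: suppose the statement holds for some j ≥ 0, i.e. 2 | h(j). Then
h(j+1) = 3·3^(j+1) - 5 = 3·(3·3^j - 5) + 10 = 3·h(j) + 10. The first term is divisible by 2 by the inductive hypothesis, and 10 is divisible by 2. Hence 2 | h(j+1).
Hence, by induction on n, the claim holds for every n ≥ 0.
Therefore the largest such d is 2.

d = 2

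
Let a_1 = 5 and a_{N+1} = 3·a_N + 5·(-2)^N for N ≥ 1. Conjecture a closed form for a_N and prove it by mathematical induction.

Computing the first terms: a_1 = 5, a_2 = 5, a_3 = 35. This suggests a_N = -(-2)^N + 3^N.
For the base case N = 1: the formula gives 5 = 5 = a_1.
For the inductive step, assume it holds for an arbitrary r ≥ 1, so a_r = -(-2)^r + 3^r.
Then a_{r+1} = 3·a_r + 5·(-2)^r = 3·(-(-2)^r + 3^r) + 5·(-2)^r = -(-2)^(r + 1) + 3^(r + 1),
which is the claimed formula at N = r+1.
This completes the induction.

a_N = -(-2)^N + 3^N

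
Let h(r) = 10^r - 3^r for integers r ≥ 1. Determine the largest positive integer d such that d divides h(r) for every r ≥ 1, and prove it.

Computing the first values: h(1) = 7 and h(2) = 91; gcd(7, 91) = 7, so d ≤ 7.
We prove 7 | 10^r - 3^r for all r ≥ 1 by induction on r.
Base step (r = 1): h(1) = 7 = 7·(1), so 7 | h(1).
For the inductive step, assume it holds for an arbitrary k ≥ 1, i.e. 7 | h(k). Then
10^{k+1} − 3^{k+1} = 10·10^k − 3·3^k = 10·(10^k − 3^k) + (7)·3^k. The first term is divisible by 7 by the inductive hypothesis, and the second term (7)·3^k is divisible by 7 since 7 | 7. Hence 7 | h(k+1).
This completes the induction.
Therefore the largest such d is 7.

d = 7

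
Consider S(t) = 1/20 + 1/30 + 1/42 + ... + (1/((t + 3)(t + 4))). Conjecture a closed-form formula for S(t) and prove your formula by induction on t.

We claim S(t) = t/(4(t + 4)) for all t ≥ 1.
For the base case t = 1: S(1) = 1/20, and the closed form gives 1/20. They agree.
Inductive step: suppose the statement holds for some i ≥ 1, so S(i) = i/(4(i + 4)).
Then S(i+1) = S(i) + (1/((i + 4)(i + 5))) = (i/(4(i + 4))) + (1/((i + 4)(i + 5))).
Simplifying, S(i+1) = (i + 1)/(4(i + 5)) = (i+1)/(4((i+1) + 4)),
which is the closed form with t = i+1.
This completes the induction.

S(t) = t/(4(t + 4))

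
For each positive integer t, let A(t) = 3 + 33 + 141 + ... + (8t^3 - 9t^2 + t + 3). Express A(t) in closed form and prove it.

A(t) = t(2t^3 + t^2 - 2t + 2)

We claim A(t) = t(2t^3 + t^2 - 2t + 2) for all t ≥ 1.
When t = 1: A(1) = 3, and the closed form gives 3. They agree.
Inductive step: suppose the statement holds for some r ≥ 1, so A(r) = r(2r^3 + r^2 - 2r + 2).
Then A(r+1) = A(r) + (8r^3 + 15r^2 + 7r + 3) = (r(2r^3 + r^2 - 2r + 2)) + (8r^3 + 15r^2 + 7r + 3).
Simplifying, A(r+1) = (r + 1)(2r^3 + 7r^2 + 6r + 3) = (r+1)(2(r+1)^3 + (r+1)^2 - 2(r+1) + 2),
which is the closed form with t = r+1.
By induction, the statement is established for all t ≥ 1.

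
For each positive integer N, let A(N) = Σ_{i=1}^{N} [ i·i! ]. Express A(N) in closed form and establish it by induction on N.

We claim A(N) = (N + 1)! - 1 for all N ≥ 1.
For the base case N = 1: A(1) = 1, and the closed form gives 1. They agree.
Inductive step: suppose the statement holds for some i ≥ 1, so A(i) = (i + 1)! - 1.
Then A(i+1) = A(i) + ((i + 1)(i + 1)!) = ((i + 1)! - 1) + ((i + 1)(i + 1)!).
Simplifying, A(i+1) = ((i+1) + 1)! - 1,
which is the closed form with N = i+1.
Hence, by induction on N, the claim holds for every N ≥ 1.

A(N) = (N + 1)! - 1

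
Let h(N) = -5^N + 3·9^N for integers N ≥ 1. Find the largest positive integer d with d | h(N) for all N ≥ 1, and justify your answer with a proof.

Computing the first values: h(1) = 22 and h(2) = 218; gcd(22, 218) = 2, so d ≤ 2.
We prove 2 | -5^N + 3·9^N for all N ≥ 1 by induction on N.
For the base case N = 1: h(1) = 22 = 2·(11), so 2 | h(1).
Inductive step: assume the claim holds for N = i, i.e. 2 | h(i). Then
h(i+1) − 9·h(i) = (-5^(i+1) + 3·9^(i+1)) − 9·(-5^i + 3·9^i) = (-1)·5^i·(5 − 9) = (4)·5^i. Since 2 | h(i) by the inductive hypothesis, 2 | 9·h(i); and 2 | 4 since 4 = 2·2. Therefore 2 | h(i+1).
By induction, the statement is established for all N ≥ 1.
Therefore the largest such d is 2.

d = 2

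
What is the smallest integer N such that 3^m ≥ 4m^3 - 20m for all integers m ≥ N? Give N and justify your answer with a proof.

N = 7

At m = 6: 729 < 744, so the inequality fails and N ≥ 7. We prove 3^m ≥ 4m^3 - 20m for all m ≥ 7.
Base case (m = 7): 3^m = 2187 and 4m^3 - 20m = 1232, so 2187 ≥ 1232.
Suppose the result is true for m = p, so 3^p ≥ 4p^3 - 20p.
Then 3^(p + 1) = 3·(3^p) ≥ 3·(4p^3 - 20p).
Also, for p ≥ 7 we have 3·(4p^3 - 20p) ≥ 4(p+1)^3 - 20(p+1), since 3·(4p^3 - 20p) − (4(p+1)^3 - 20(p+1)) = 8p^3 - 12p^2 - 52p + 16, which is nonnegative for all p ≥ 7.
Combining, 3^(p + 1) ≥ 4(p+1)^3 - 20(p+1).
By the principle of mathematical induction, the result holds for all m ≥ 7.
Hence the smallest such N is 7.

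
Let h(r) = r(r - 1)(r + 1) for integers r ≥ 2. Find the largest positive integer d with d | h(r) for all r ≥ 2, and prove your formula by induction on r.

d = 6

Computing the first values: h(2) = 6 and h(3) = 24; gcd(6, 24) = 6, so d ≤ 6.
We prove 6 | r(r - 1)(r + 1) for all r ≥ 2 by induction on r.
Base step (r = 2): h(2) = 6 = 6·(1), so 6 | h(2).
Suppose the result is true for r = p, i.e. 6 | h(p). Then
h(p+1) − h(p) = p·(p+1)·(p+2) − (p-1)·p·(p+1) = p·(p+1)·[(p+2) − (p-1)] = 3·p·(p+1). The product of 2 consecutive integers is divisible by (2)! = 2, so h(p+1) − h(p) is divisible by 3·2 = 6. By the inductive hypothesis 6 | h(p), hence 6 | h(p+1).
Hence, by induction on r, the claim holds for every r ≥ 2.
Therefore the largest such d is 6.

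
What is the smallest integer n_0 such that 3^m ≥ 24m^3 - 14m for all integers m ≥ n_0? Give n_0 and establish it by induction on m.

n_0 = 9

At m = 8: 6561 < 12176, so the inequality fails and n_0 ≥ 9. We prove 3^m ≥ 24m^3 - 14m for all m ≥ 9.
Base step (m = 9): 3^m = 19683 and 24m^3 - 14m = 17370, so 19683 ≥ 17370.
For the inductive step, assume it holds for an arbitrary j ≥ 9, so 3^j ≥ 24j^3 - 14j.
Then 3^(j + 1) = 3·(3^j) ≥ 3·(24j^3 - 14j).
Also, for j ≥ 9 we have 3·(24j^3 - 14j) ≥ 24(j+1)^3 - 14(j+1), since 3·(24j^3 - 14j) − (24(j+1)^3 - 14(j+1)) = 48j^3 - 72j^2 - 100j - 10, which is nonnegative for all j ≥ 9.
Combining, 3^(j + 1) ≥ 24(j+1)^3 - 14(j+1).
By the principle of mathematical induction, the result holds for all m ≥ 9.
Hence the smallest such n_0 is 9.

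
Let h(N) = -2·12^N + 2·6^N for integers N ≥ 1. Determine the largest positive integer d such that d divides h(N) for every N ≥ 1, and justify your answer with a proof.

d = 12

Computing the first values: h(1) = -12 and h(2) = -216; gcd(-12, -216) = 12, so d ≤ 12.
We prove 12 | -2·12^N + 2·6^N for all N ≥ 1 by induction on N.
Base case (N = 1): h(1) = -12 = 12·(-1), so 12 | h(1).
Inductive step: assume the claim holds for N = m, i.e. 12 | h(m). Then
h(m+1) − 12·h(m) = (-2·12^(m+1) + 2·6^(m+1)) − 12·(-2·12^m + 2·6^m) = (2)·6^m·(6 − 12) = (-12)·6^m. Since 12 | h(m) by the inductive hypothesis, 12 | 12·h(m); and 12 | -12 since -12 = 12·-1. Therefore 12 | h(m+1).
Hence, by induction on N, the claim holds for every N ≥ 1.
Therefore the largest such d is 12.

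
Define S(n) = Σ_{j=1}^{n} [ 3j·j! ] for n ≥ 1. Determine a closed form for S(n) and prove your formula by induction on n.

We claim S(n) = 3(n + 1)! - 3 for all n ≥ 1.
Base case (n = 1): S(1) = 3, and the closed form gives 3. They agree.
For the inductive step, assume it holds for an arbitrary j ≥ 1, so S(j) = 3(j + 1)! - 3.
Then S(j+1) = S(j) + (3(j + 1)(j + 1)!) = (3(j + 1)! - 3) + (3(j + 1)(j + 1)!).
Simplifying, S(j+1) = 3((j+1) + 1)! - 3,
which is the closed form with n = j+1.
Hence, by induction on n, the claim holds for every n ≥ 1.

S(n) = 3(n + 1)! - 3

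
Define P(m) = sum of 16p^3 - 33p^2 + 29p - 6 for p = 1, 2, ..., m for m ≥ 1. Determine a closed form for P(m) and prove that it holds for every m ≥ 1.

P(m) = m(4m^3 - 3m^2 + 2m + 3)

We claim P(m) = m(4m^3 - 3m^2 + 2m + 3) for all m ≥ 1.
Base step (m = 1): P(1) = 6, and the closed form gives 6. They agree.
For the inductive step, assume it holds for an arbitrary p ≥ 1, so P(p) = p(4p^3 - 3p^2 + 2p + 3).
Then P(p+1) = P(p) + (16p^3 + 15p^2 + 11p + 6) = (p(4p^3 - 3p^2 + 2p + 3)) + (16p^3 + 15p^2 + 11p + 6).
Simplifying, P(p+1) = (p + 1)(4p^3 + 9p^2 + 8p + 6) = (p+1)(4(p+1)^3 - 3(p+1)^2 + 2(p+1) + 3),
which is the closed form with m = p+1.
By induction, the statement is established for all m ≥ 1.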